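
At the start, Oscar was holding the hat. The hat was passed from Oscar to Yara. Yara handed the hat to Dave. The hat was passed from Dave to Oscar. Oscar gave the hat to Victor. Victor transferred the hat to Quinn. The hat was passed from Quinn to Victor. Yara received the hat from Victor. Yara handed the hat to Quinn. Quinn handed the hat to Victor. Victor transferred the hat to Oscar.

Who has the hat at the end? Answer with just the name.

Answer: Oscar

Derivation:
Tracking the hat through each event:
Start: Oscar has the hat.
After event 1: Yara has the hat.
After event 2: Dave has the hat.
After event 3: Oscar has the hat.
After event 4: Victor has the hat.
After event 5: Quinn has the hat.
After event 6: Victor has the hat.
After event 7: Yara has the hat.
After event 8: Quinn has the hat.
After event 9: Victor has the hat.
After event 10: Oscar has the hat.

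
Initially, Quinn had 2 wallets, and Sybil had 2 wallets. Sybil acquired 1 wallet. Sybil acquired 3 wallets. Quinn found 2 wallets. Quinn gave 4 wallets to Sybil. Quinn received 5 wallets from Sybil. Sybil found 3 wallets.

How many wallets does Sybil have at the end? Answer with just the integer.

Tracking counts step by step:
Start: Quinn=2, Sybil=2
Event 1 (Sybil +1): Sybil: 2 -> 3. State: Quinn=2, Sybil=3
Event 2 (Sybil +3): Sybil: 3 -> 6. State: Quinn=2, Sybil=6
Event 3 (Quinn +2): Quinn: 2 -> 4. State: Quinn=4, Sybil=6
Event 4 (Quinn -> Sybil, 4): Quinn: 4 -> 0, Sybil: 6 -> 10. State: Quinn=0, Sybil=10
Event 5 (Sybil -> Quinn, 5): Sybil: 10 -> 5, Quinn: 0 -> 5. State: Quinn=5, Sybil=5
Event 6 (Sybil +3): Sybil: 5 -> 8. State: Quinn=5, Sybil=8

Sybil's final count: 8

Answer: 8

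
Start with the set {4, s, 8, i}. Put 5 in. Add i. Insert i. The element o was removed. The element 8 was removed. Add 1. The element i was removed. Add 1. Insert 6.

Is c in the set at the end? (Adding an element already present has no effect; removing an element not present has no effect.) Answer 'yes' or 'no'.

Answer: no

Derivation:
Tracking the set through each operation:
Start: {4, 8, i, s}
Event 1 (add 5): added. Set: {4, 5, 8, i, s}
Event 2 (add i): already present, no change. Set: {4, 5, 8, i, s}
Event 3 (add i): already present, no change. Set: {4, 5, 8, i, s}
Event 4 (remove o): not present, no change. Set: {4, 5, 8, i, s}
Event 5 (remove 8): removed. Set: {4, 5, i, s}
Event 6 (add 1): added. Set: {1, 4, 5, i, s}
Event 7 (remove i): removed. Set: {1, 4, 5, s}
Event 8 (add 1): already present, no change. Set: {1, 4, 5, s}
Event 9 (add 6): added. Set: {1, 4, 5, 6, s}

Final set: {1, 4, 5, 6, s} (size 5)
c is NOT in the final set.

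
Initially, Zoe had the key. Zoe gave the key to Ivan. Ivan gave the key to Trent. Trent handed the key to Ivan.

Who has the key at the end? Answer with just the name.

Answer: Ivan

Derivation:
Tracking the key through each event:
Start: Zoe has the key.
After event 1: Ivan has the key.
After event 2: Trent has the key.
After event 3: Ivan has the key.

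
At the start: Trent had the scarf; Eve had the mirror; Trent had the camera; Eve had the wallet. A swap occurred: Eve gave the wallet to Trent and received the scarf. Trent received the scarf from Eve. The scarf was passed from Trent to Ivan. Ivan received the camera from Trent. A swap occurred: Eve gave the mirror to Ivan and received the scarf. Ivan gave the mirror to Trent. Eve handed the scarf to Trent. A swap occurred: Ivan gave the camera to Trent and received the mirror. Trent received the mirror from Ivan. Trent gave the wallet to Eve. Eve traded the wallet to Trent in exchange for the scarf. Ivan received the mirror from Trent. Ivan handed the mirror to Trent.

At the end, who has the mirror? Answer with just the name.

Tracking all object holders:
Start: scarf:Trent, mirror:Eve, camera:Trent, wallet:Eve
Event 1 (swap wallet<->scarf: now wallet:Trent, scarf:Eve). State: scarf:Eve, mirror:Eve, camera:Trent, wallet:Trent
Event 2 (give scarf: Eve -> Trent). State: scarf:Trent, mirror:Eve, camera:Trent, wallet:Trent
Event 3 (give scarf: Trent -> Ivan). State: scarf:Ivan, mirror:Eve, camera:Trent, wallet:Trent
Event 4 (give camera: Trent -> Ivan). State: scarf:Ivan, mirror:Eve, camera:Ivan, wallet:Trent
Event 5 (swap mirror<->scarf: now mirror:Ivan, scarf:Eve). State: scarf:Eve, mirror:Ivan, camera:Ivan, wallet:Trent
Event 6 (give mirror: Ivan -> Trent). State: scarf:Eve, mirror:Trent, camera:Ivan, wallet:Trent
Event 7 (give scarf: Eve -> Trent). State: scarf:Trent, mirror:Trent, camera:Ivan, wallet:Trent
Event 8 (swap camera<->mirror: now camera:Trent, mirror:Ivan). State: scarf:Trent, mirror:Ivan, camera:Trent, wallet:Trent
Event 9 (give mirror: Ivan -> Trent). State: scarf:Trent, mirror:Trent, camera:Trent, wallet:Trent
Event 10 (give wallet: Trent -> Eve). State: scarf:Trent, mirror:Trent, camera:Trent, wallet:Eve
Event 11 (swap wallet<->scarf: now wallet:Trent, scarf:Eve). State: scarf:Eve, mirror:Trent, camera:Trent, wallet:Trent
Event 12 (give mirror: Trent -> Ivan). State: scarf:Eve, mirror:Ivan, camera:Trent, wallet:Trent
Event 13 (give mirror: Ivan -> Trent). State: scarf:Eve, mirror:Trent, camera:Trent, wallet:Trent

Final state: scarf:Eve, mirror:Trent, camera:Trent, wallet:Trent
The mirror is held by Trent.

Answer: Trent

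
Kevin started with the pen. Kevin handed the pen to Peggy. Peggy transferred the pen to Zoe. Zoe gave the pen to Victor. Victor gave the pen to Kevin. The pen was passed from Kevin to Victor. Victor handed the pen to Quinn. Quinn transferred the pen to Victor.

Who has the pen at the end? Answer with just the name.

Answer: Victor

Derivation:
Tracking the pen through each event:
Start: Kevin has the pen.
After event 1: Peggy has the pen.
After event 2: Zoe has the pen.
After event 3: Victor has the pen.
After event 4: Kevin has the pen.
After event 5: Victor has the pen.
After event 6: Quinn has the pen.
After event 7: Victor has the pen.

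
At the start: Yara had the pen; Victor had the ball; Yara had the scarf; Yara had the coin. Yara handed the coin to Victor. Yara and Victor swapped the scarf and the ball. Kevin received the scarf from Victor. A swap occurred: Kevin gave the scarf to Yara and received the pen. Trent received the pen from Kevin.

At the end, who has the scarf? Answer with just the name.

Tracking all object holders:
Start: pen:Yara, ball:Victor, scarf:Yara, coin:Yara
Event 1 (give coin: Yara -> Victor). State: pen:Yara, ball:Victor, scarf:Yara, coin:Victor
Event 2 (swap scarf<->ball: now scarf:Victor, ball:Yara). State: pen:Yara, ball:Yara, scarf:Victor, coin:Victor
Event 3 (give scarf: Victor -> Kevin). State: pen:Yara, ball:Yara, scarf:Kevin, coin:Victor
Event 4 (swap scarf<->pen: now scarf:Yara, pen:Kevin). State: pen:Kevin, ball:Yara, scarf:Yara, coin:Victor
Event 5 (give pen: Kevin -> Trent). State: pen:Trent, ball:Yara, scarf:Yara, coin:Victor

Final state: pen:Trent, ball:Yara, scarf:Yara, coin:Victor
The scarf is held by Yara.

Answer: Yara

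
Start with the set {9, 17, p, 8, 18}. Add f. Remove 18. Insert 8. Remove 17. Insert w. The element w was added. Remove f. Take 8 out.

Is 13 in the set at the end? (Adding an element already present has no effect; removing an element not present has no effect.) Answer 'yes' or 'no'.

Tracking the set through each operation:
Start: {17, 18, 8, 9, p}
Event 1 (add f): added. Set: {17, 18, 8, 9, f, p}
Event 2 (remove 18): removed. Set: {17, 8, 9, f, p}
Event 3 (add 8): already present, no change. Set: {17, 8, 9, f, p}
Event 4 (remove 17): removed. Set: {8, 9, f, p}
Event 5 (add w): added. Set: {8, 9, f, p, w}
Event 6 (add w): already present, no change. Set: {8, 9, f, p, w}
Event 7 (remove f): removed. Set: {8, 9, p, w}
Event 8 (remove 8): removed. Set: {9, p, w}

Final set: {9, p, w} (size 3)
13 is NOT in the final set.

Answer: no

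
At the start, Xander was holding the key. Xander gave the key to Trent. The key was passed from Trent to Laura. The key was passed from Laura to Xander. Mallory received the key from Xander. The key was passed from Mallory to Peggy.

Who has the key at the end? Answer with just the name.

Answer: Peggy

Derivation:
Tracking the key through each event:
Start: Xander has the key.
After event 1: Trent has the key.
After event 2: Laura has the key.
After event 3: Xander has the key.
After event 4: Mallory has the key.
After event 5: Peggy has the key.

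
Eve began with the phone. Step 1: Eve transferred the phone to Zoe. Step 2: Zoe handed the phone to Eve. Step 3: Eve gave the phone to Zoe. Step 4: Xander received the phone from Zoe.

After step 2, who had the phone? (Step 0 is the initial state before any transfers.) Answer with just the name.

Tracking the phone holder through step 2:
After step 0 (start): Eve
After step 1: Zoe
After step 2: Eve

At step 2, the holder is Eve.

Answer: Eve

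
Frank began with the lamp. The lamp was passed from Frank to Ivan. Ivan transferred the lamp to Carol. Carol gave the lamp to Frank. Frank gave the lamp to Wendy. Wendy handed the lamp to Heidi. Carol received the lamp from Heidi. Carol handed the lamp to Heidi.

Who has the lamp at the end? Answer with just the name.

Answer: Heidi

Derivation:
Tracking the lamp through each event:
Start: Frank has the lamp.
After event 1: Ivan has the lamp.
After event 2: Carol has the lamp.
After event 3: Frank has the lamp.
After event 4: Wendy has the lamp.
After event 5: Heidi has the lamp.
After event 6: Carol has the lamp.
After event 7: Heidi has the lamp.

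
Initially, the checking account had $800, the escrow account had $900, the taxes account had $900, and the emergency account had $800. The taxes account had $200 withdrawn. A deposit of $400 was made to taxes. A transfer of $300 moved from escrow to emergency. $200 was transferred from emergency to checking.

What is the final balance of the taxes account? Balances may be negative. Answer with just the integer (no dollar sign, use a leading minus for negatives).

Answer: 1100

Derivation:
Tracking account balances step by step:
Start: checking=800, escrow=900, taxes=900, emergency=800
Event 1 (withdraw 200 from taxes): taxes: 900 - 200 = 700. Balances: checking=800, escrow=900, taxes=700, emergency=800
Event 2 (deposit 400 to taxes): taxes: 700 + 400 = 1100. Balances: checking=800, escrow=900, taxes=1100, emergency=800
Event 3 (transfer 300 escrow -> emergency): escrow: 900 - 300 = 600, emergency: 800 + 300 = 1100. Balances: checking=800, escrow=600, taxes=1100, emergency=1100
Event 4 (transfer 200 emergency -> checking): emergency: 1100 - 200 = 900, checking: 800 + 200 = 1000. Balances: checking=1000, escrow=600, taxes=1100, emergency=900

Final balance of taxes: 1100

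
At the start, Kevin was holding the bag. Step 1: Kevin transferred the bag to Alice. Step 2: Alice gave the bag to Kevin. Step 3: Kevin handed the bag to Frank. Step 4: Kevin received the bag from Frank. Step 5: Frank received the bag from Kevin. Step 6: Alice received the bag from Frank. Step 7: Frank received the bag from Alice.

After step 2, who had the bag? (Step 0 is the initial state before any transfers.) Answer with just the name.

Answer: Kevin

Derivation:
Tracking the bag holder through step 2:
After step 0 (start): Kevin
After step 1: Alice
After step 2: Kevin

At step 2, the holder is Kevin.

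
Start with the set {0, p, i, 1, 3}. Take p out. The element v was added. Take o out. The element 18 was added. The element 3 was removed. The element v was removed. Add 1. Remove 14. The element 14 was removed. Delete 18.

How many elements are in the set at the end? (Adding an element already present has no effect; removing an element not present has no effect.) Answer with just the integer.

Tracking the set through each operation:
Start: {0, 1, 3, i, p}
Event 1 (remove p): removed. Set: {0, 1, 3, i}
Event 2 (add v): added. Set: {0, 1, 3, i, v}
Event 3 (remove o): not present, no change. Set: {0, 1, 3, i, v}
Event 4 (add 18): added. Set: {0, 1, 18, 3, i, v}
Event 5 (remove 3): removed. Set: {0, 1, 18, i, v}
Event 6 (remove v): removed. Set: {0, 1, 18, i}
Event 7 (add 1): already present, no change. Set: {0, 1, 18, i}
Event 8 (remove 14): not present, no change. Set: {0, 1, 18, i}
Event 9 (remove 14): not present, no change. Set: {0, 1, 18, i}
Event 10 (remove 18): removed. Set: {0, 1, i}

Final set: {0, 1, i} (size 3)

Answer: 3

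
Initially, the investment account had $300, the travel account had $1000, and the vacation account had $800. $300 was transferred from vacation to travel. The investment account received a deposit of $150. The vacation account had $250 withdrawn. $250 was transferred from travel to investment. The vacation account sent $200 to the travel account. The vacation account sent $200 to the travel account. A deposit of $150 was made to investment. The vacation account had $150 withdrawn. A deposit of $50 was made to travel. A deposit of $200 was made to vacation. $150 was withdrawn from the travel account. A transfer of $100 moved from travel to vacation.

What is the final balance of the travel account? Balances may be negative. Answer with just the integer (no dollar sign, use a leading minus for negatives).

Answer: 1250

Derivation:
Tracking account balances step by step:
Start: investment=300, travel=1000, vacation=800
Event 1 (transfer 300 vacation -> travel): vacation: 800 - 300 = 500, travel: 1000 + 300 = 1300. Balances: investment=300, travel=1300, vacation=500
Event 2 (deposit 150 to investment): investment: 300 + 150 = 450. Balances: investment=450, travel=1300, vacation=500
Event 3 (withdraw 250 from vacation): vacation: 500 - 250 = 250. Balances: investment=450, travel=1300, vacation=250
Event 4 (transfer 250 travel -> investment): travel: 1300 - 250 = 1050, investment: 450 + 250 = 700. Balances: investment=700, travel=1050, vacation=250
Event 5 (transfer 200 vacation -> travel): vacation: 250 - 200 = 50, travel: 1050 + 200 = 1250. Balances: investment=700, travel=1250, vacation=50
Event 6 (transfer 200 vacation -> travel): vacation: 50 - 200 = -150, travel: 1250 + 200 = 1450. Balances: investment=700, travel=1450, vacation=-150
Event 7 (deposit 150 to investment): investment: 700 + 150 = 850. Balances: investment=850, travel=1450, vacation=-150
Event 8 (withdraw 150 from vacation): vacation: -150 - 150 = -300. Balances: investment=850, travel=1450, vacation=-300
Event 9 (deposit 50 to travel): travel: 1450 + 50 = 1500. Balances: investment=850, travel=1500, vacation=-300
Event 10 (deposit 200 to vacation): vacation: -300 + 200 = -100. Balances: investment=850, travel=1500, vacation=-100
Event 11 (withdraw 150 from travel): travel: 1500 - 150 = 1350. Balances: investment=850, travel=1350, vacation=-100
Event 12 (transfer 100 travel -> vacation): travel: 1350 - 100 = 1250, vacation: -100 + 100 = 0. Balances: investment=850, travel=1250, vacation=0

Final balance of travel: 1250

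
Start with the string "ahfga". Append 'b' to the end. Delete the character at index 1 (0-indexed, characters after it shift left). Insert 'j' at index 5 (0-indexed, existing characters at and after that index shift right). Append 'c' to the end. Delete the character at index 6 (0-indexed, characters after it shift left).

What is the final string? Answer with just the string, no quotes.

Answer: afgabj

Derivation:
Applying each edit step by step:
Start: "ahfga"
Op 1 (append 'b'): "ahfga" -> "ahfgab"
Op 2 (delete idx 1 = 'h'): "ahfgab" -> "afgab"
Op 3 (insert 'j' at idx 5): "afgab" -> "afgabj"
Op 4 (append 'c'): "afgabj" -> "afgabjc"
Op 5 (delete idx 6 = 'c'): "afgabjc" -> "afgabj"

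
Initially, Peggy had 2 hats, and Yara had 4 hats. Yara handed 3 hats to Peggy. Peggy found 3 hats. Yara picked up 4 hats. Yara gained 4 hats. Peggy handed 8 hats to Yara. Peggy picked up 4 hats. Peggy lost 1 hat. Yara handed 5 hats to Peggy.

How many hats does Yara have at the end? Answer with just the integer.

Tracking counts step by step:
Start: Peggy=2, Yara=4
Event 1 (Yara -> Peggy, 3): Yara: 4 -> 1, Peggy: 2 -> 5. State: Peggy=5, Yara=1
Event 2 (Peggy +3): Peggy: 5 -> 8. State: Peggy=8, Yara=1
Event 3 (Yara +4): Yara: 1 -> 5. State: Peggy=8, Yara=5
Event 4 (Yara +4): Yara: 5 -> 9. State: Peggy=8, Yara=9
Event 5 (Peggy -> Yara, 8): Peggy: 8 -> 0, Yara: 9 -> 17. State: Peggy=0, Yara=17
Event 6 (Peggy +4): Peggy: 0 -> 4. State: Peggy=4, Yara=17
Event 7 (Peggy -1): Peggy: 4 -> 3. State: Peggy=3, Yara=17
Event 8 (Yara -> Peggy, 5): Yara: 17 -> 12, Peggy: 3 -> 8. State: Peggy=8, Yara=12

Yara's final count: 12

Answer: 12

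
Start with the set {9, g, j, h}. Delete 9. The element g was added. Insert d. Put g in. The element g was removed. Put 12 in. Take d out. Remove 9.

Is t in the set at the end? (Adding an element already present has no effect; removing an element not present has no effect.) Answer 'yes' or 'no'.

Answer: no

Derivation:
Tracking the set through each operation:
Start: {9, g, h, j}
Event 1 (remove 9): removed. Set: {g, h, j}
Event 2 (add g): already present, no change. Set: {g, h, j}
Event 3 (add d): added. Set: {d, g, h, j}
Event 4 (add g): already present, no change. Set: {d, g, h, j}
Event 5 (remove g): removed. Set: {d, h, j}
Event 6 (add 12): added. Set: {12, d, h, j}
Event 7 (remove d): removed. Set: {12, h, j}
Event 8 (remove 9): not present, no change. Set: {12, h, j}

Final set: {12, h, j} (size 3)
t is NOT in the final set.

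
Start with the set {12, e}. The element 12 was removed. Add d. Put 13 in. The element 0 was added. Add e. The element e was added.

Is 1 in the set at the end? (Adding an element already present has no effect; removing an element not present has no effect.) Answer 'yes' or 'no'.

Answer: no

Derivation:
Tracking the set through each operation:
Start: {12, e}
Event 1 (remove 12): removed. Set: {e}
Event 2 (add d): added. Set: {d, e}
Event 3 (add 13): added. Set: {13, d, e}
Event 4 (add 0): added. Set: {0, 13, d, e}
Event 5 (add e): already present, no change. Set: {0, 13, d, e}
Event 6 (add e): already present, no change. Set: {0, 13, d, e}

Final set: {0, 13, d, e} (size 4)
1 is NOT in the final set.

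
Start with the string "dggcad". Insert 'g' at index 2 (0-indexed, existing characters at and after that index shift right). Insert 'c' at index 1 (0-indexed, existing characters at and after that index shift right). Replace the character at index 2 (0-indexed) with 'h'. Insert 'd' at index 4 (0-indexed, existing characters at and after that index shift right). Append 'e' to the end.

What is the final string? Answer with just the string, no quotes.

Applying each edit step by step:
Start: "dggcad"
Op 1 (insert 'g' at idx 2): "dggcad" -> "dgggcad"
Op 2 (insert 'c' at idx 1): "dgggcad" -> "dcgggcad"
Op 3 (replace idx 2: 'g' -> 'h'): "dcgggcad" -> "dchggcad"
Op 4 (insert 'd' at idx 4): "dchggcad" -> "dchgdgcad"
Op 5 (append 'e'): "dchgdgcad" -> "dchgdgcade"

Answer: dchgdgcade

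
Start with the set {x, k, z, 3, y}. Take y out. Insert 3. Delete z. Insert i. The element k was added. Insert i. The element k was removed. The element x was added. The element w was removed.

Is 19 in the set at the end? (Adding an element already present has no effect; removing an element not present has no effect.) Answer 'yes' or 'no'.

Tracking the set through each operation:
Start: {3, k, x, y, z}
Event 1 (remove y): removed. Set: {3, k, x, z}
Event 2 (add 3): already present, no change. Set: {3, k, x, z}
Event 3 (remove z): removed. Set: {3, k, x}
Event 4 (add i): added. Set: {3, i, k, x}
Event 5 (add k): already present, no change. Set: {3, i, k, x}
Event 6 (add i): already present, no change. Set: {3, i, k, x}
Event 7 (remove k): removed. Set: {3, i, x}
Event 8 (add x): already present, no change. Set: {3, i, x}
Event 9 (remove w): not present, no change. Set: {3, i, x}

Final set: {3, i, x} (size 3)
19 is NOT in the final set.

Answer: no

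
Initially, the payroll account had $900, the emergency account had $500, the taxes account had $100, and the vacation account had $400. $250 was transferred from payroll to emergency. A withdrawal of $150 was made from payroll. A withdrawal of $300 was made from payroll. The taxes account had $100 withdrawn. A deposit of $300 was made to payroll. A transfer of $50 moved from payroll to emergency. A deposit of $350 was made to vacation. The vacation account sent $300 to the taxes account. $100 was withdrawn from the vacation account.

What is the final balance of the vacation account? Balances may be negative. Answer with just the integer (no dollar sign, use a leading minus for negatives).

Tracking account balances step by step:
Start: payroll=900, emergency=500, taxes=100, vacation=400
Event 1 (transfer 250 payroll -> emergency): payroll: 900 - 250 = 650, emergency: 500 + 250 = 750. Balances: payroll=650, emergency=750, taxes=100, vacation=400
Event 2 (withdraw 150 from payroll): payroll: 650 - 150 = 500. Balances: payroll=500, emergency=750, taxes=100, vacation=400
Event 3 (withdraw 300 from payroll): payroll: 500 - 300 = 200. Balances: payroll=200, emergency=750, taxes=100, vacation=400
Event 4 (withdraw 100 from taxes): taxes: 100 - 100 = 0. Balances: payroll=200, emergency=750, taxes=0, vacation=400
Event 5 (deposit 300 to payroll): payroll: 200 + 300 = 500. Balances: payroll=500, emergency=750, taxes=0, vacation=400
Event 6 (transfer 50 payroll -> emergency): payroll: 500 - 50 = 450, emergency: 750 + 50 = 800. Balances: payroll=450, emergency=800, taxes=0, vacation=400
Event 7 (deposit 350 to vacation): vacation: 400 + 350 = 750. Balances: payroll=450, emergency=800, taxes=0, vacation=750
Event 8 (transfer 300 vacation -> taxes): vacation: 750 - 300 = 450, taxes: 0 + 300 = 300. Balances: payroll=450, emergency=800, taxes=300, vacation=450
Event 9 (withdraw 100 from vacation): vacation: 450 - 100 = 350. Balances: payroll=450, emergency=800, taxes=300, vacation=350

Final balance of vacation: 350

Answer: 350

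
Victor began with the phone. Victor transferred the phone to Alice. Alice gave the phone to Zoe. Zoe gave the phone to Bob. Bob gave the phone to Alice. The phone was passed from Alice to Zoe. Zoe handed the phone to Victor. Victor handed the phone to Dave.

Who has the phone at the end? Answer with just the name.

Answer: Dave

Derivation:
Tracking the phone through each event:
Start: Victor has the phone.
After event 1: Alice has the phone.
After event 2: Zoe has the phone.
After event 3: Bob has the phone.
After event 4: Alice has the phone.
After event 5: Zoe has the phone.
After event 6: Victor has the phone.
After event 7: Dave has the phone.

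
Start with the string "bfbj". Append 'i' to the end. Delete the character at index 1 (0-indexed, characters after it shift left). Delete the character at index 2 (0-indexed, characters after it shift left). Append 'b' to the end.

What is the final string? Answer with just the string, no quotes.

Answer: bbib

Derivation:
Applying each edit step by step:
Start: "bfbj"
Op 1 (append 'i'): "bfbj" -> "bfbji"
Op 2 (delete idx 1 = 'f'): "bfbji" -> "bbji"
Op 3 (delete idx 2 = 'j'): "bbji" -> "bbi"
Op 4 (append 'b'): "bbi" -> "bbib"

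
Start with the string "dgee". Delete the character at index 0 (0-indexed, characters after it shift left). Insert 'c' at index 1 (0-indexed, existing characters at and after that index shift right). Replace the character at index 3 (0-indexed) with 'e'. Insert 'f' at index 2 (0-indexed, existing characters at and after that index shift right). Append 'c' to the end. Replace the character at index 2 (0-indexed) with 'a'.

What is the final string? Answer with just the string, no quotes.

Answer: gcaeec

Derivation:
Applying each edit step by step:
Start: "dgee"
Op 1 (delete idx 0 = 'd'): "dgee" -> "gee"
Op 2 (insert 'c' at idx 1): "gee" -> "gcee"
Op 3 (replace idx 3: 'e' -> 'e'): "gcee" -> "gcee"
Op 4 (insert 'f' at idx 2): "gcee" -> "gcfee"
Op 5 (append 'c'): "gcfee" -> "gcfeec"
Op 6 (replace idx 2: 'f' -> 'a'): "gcfeec" -> "gcaeec"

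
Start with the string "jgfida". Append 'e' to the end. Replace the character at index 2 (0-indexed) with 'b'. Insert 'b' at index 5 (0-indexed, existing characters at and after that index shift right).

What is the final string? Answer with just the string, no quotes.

Applying each edit step by step:
Start: "jgfida"
Op 1 (append 'e'): "jgfida" -> "jgfidae"
Op 2 (replace idx 2: 'f' -> 'b'): "jgfidae" -> "jgbidae"
Op 3 (insert 'b' at idx 5): "jgbidae" -> "jgbidbae"

Answer: jgbidbae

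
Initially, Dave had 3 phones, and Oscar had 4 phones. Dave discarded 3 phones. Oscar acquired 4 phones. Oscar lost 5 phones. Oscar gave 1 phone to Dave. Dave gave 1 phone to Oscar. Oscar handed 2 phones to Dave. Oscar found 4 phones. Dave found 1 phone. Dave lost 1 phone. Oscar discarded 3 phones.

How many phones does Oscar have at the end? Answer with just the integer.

Answer: 2

Derivation:
Tracking counts step by step:
Start: Dave=3, Oscar=4
Event 1 (Dave -3): Dave: 3 -> 0. State: Dave=0, Oscar=4
Event 2 (Oscar +4): Oscar: 4 -> 8. State: Dave=0, Oscar=8
Event 3 (Oscar -5): Oscar: 8 -> 3. State: Dave=0, Oscar=3
Event 4 (Oscar -> Dave, 1): Oscar: 3 -> 2, Dave: 0 -> 1. State: Dave=1, Oscar=2
Event 5 (Dave -> Oscar, 1): Dave: 1 -> 0, Oscar: 2 -> 3. State: Dave=0, Oscar=3
Event 6 (Oscar -> Dave, 2): Oscar: 3 -> 1, Dave: 0 -> 2. State: Dave=2, Oscar=1
Event 7 (Oscar +4): Oscar: 1 -> 5. State: Dave=2, Oscar=5
Event 8 (Dave +1): Dave: 2 -> 3. State: Dave=3, Oscar=5
Event 9 (Dave -1): Dave: 3 -> 2. State: Dave=2, Oscar=5
Event 10 (Oscar -3): Oscar: 5 -> 2. State: Dave=2, Oscar=2

Oscar's final count: 2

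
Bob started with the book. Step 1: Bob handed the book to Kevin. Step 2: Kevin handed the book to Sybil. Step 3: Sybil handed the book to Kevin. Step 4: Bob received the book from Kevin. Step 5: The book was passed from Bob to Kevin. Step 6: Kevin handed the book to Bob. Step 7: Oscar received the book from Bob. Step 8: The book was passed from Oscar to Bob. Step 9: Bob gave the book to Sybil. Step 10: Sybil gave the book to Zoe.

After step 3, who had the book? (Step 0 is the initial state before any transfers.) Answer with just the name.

Answer: Kevin

Derivation:
Tracking the book holder through step 3:
After step 0 (start): Bob
After step 1: Kevin
After step 2: Sybil
After step 3: Kevin

At step 3, the holder is Kevin.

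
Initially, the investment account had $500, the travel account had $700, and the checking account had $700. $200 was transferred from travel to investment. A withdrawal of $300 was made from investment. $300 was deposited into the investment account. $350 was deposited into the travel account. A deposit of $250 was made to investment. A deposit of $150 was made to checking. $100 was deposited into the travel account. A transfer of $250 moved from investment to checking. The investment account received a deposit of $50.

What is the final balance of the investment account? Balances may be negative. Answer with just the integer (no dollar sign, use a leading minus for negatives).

Answer: 750

Derivation:
Tracking account balances step by step:
Start: investment=500, travel=700, checking=700
Event 1 (transfer 200 travel -> investment): travel: 700 - 200 = 500, investment: 500 + 200 = 700. Balances: investment=700, travel=500, checking=700
Event 2 (withdraw 300 from investment): investment: 700 - 300 = 400. Balances: investment=400, travel=500, checking=700
Event 3 (deposit 300 to investment): investment: 400 + 300 = 700. Balances: investment=700, travel=500, checking=700
Event 4 (deposit 350 to travel): travel: 500 + 350 = 850. Balances: investment=700, travel=850, checking=700
Event 5 (deposit 250 to investment): investment: 700 + 250 = 950. Balances: investment=950, travel=850, checking=700
Event 6 (deposit 150 to checking): checking: 700 + 150 = 850. Balances: investment=950, travel=850, checking=850
Event 7 (deposit 100 to travel): travel: 850 + 100 = 950. Balances: investment=950, travel=950, checking=850
Event 8 (transfer 250 investment -> checking): investment: 950 - 250 = 700, checking: 850 + 250 = 1100. Balances: investment=700, travel=950, checking=1100
Event 9 (deposit 50 to investment): investment: 700 + 50 = 750. Balances: investment=750, travel=950, checking=1100

Final balance of investment: 750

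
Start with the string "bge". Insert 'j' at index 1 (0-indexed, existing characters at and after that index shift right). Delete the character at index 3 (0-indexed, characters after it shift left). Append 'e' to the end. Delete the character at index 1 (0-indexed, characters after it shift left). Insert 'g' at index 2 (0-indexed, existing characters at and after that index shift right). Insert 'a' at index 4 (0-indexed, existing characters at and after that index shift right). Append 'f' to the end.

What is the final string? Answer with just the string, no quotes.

Answer: bggeaf

Derivation:
Applying each edit step by step:
Start: "bge"
Op 1 (insert 'j' at idx 1): "bge" -> "bjge"
Op 2 (delete idx 3 = 'e'): "bjge" -> "bjg"
Op 3 (append 'e'): "bjg" -> "bjge"
Op 4 (delete idx 1 = 'j'): "bjge" -> "bge"
Op 5 (insert 'g' at idx 2): "bge" -> "bgge"
Op 6 (insert 'a' at idx 4): "bgge" -> "bggea"
Op 7 (append 'f'): "bggea" -> "bggeaf"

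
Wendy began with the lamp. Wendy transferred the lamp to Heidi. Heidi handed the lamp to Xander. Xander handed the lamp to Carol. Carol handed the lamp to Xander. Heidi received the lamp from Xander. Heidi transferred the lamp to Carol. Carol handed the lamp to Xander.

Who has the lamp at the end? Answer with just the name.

Tracking the lamp through each event:
Start: Wendy has the lamp.
After event 1: Heidi has the lamp.
After event 2: Xander has the lamp.
After event 3: Carol has the lamp.
After event 4: Xander has the lamp.
After event 5: Heidi has the lamp.
After event 6: Carol has the lamp.
After event 7: Xander has the lamp.

Answer: Xander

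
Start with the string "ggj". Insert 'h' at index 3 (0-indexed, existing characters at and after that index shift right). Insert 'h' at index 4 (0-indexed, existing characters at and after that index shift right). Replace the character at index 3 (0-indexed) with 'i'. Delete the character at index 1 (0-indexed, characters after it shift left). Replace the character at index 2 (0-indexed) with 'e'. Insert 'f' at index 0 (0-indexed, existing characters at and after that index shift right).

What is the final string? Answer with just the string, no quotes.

Answer: fgjeh

Derivation:
Applying each edit step by step:
Start: "ggj"
Op 1 (insert 'h' at idx 3): "ggj" -> "ggjh"
Op 2 (insert 'h' at idx 4): "ggjh" -> "ggjhh"
Op 3 (replace idx 3: 'h' -> 'i'): "ggjhh" -> "ggjih"
Op 4 (delete idx 1 = 'g'): "ggjih" -> "gjih"
Op 5 (replace idx 2: 'i' -> 'e'): "gjih" -> "gjeh"
Op 6 (insert 'f' at idx 0): "gjeh" -> "fgjeh"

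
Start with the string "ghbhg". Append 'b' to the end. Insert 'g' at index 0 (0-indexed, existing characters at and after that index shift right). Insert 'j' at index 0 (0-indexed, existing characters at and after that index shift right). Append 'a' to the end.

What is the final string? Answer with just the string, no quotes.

Answer: jgghbhgba

Derivation:
Applying each edit step by step:
Start: "ghbhg"
Op 1 (append 'b'): "ghbhg" -> "ghbhgb"
Op 2 (insert 'g' at idx 0): "ghbhgb" -> "gghbhgb"
Op 3 (insert 'j' at idx 0): "gghbhgb" -> "jgghbhgb"
Op 4 (append 'a'): "jgghbhgb" -> "jgghbhgba"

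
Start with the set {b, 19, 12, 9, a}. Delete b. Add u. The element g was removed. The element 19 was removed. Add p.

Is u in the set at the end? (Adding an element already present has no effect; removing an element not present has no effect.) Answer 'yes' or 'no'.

Answer: yes

Derivation:
Tracking the set through each operation:
Start: {12, 19, 9, a, b}
Event 1 (remove b): removed. Set: {12, 19, 9, a}
Event 2 (add u): added. Set: {12, 19, 9, a, u}
Event 3 (remove g): not present, no change. Set: {12, 19, 9, a, u}
Event 4 (remove 19): removed. Set: {12, 9, a, u}
Event 5 (add p): added. Set: {12, 9, a, p, u}

Final set: {12, 9, a, p, u} (size 5)
u is in the final set.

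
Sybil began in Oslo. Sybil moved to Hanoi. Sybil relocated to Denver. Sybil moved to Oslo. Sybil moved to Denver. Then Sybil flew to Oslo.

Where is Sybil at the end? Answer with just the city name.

Answer: Oslo

Derivation:
Tracking Sybil's location:
Start: Sybil is in Oslo.
After move 1: Oslo -> Hanoi. Sybil is in Hanoi.
After move 2: Hanoi -> Denver. Sybil is in Denver.
After move 3: Denver -> Oslo. Sybil is in Oslo.
After move 4: Oslo -> Denver. Sybil is in Denver.
After move 5: Denver -> Oslo. Sybil is in Oslo.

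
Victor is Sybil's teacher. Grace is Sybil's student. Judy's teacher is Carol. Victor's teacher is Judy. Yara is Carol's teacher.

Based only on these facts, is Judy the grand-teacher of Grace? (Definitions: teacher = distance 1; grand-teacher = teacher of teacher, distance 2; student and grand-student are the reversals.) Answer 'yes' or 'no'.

Reconstructing the teacher chain from the given facts:
  Yara -> Carol -> Judy -> Victor -> Sybil -> Grace
(each arrow means 'teacher of the next')
Positions in the chain (0 = top):
  position of Yara: 0
  position of Carol: 1
  position of Judy: 2
  position of Victor: 3
  position of Sybil: 4
  position of Grace: 5

Judy is at position 2, Grace is at position 5; signed distance (j - i) = 3.
'grand-teacher' requires j - i = 2. Actual distance is 3, so the relation does NOT hold.

Answer: no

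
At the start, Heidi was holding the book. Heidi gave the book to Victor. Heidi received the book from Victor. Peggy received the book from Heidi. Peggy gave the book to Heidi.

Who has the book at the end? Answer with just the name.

Tracking the book through each event:
Start: Heidi has the book.
After event 1: Victor has the book.
After event 2: Heidi has the book.
After event 3: Peggy has the book.
After event 4: Heidi has the book.

Answer: Heidi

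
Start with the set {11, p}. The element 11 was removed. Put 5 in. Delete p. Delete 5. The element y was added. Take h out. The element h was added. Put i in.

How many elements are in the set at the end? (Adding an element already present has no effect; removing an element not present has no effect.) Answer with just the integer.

Tracking the set through each operation:
Start: {11, p}
Event 1 (remove 11): removed. Set: {p}
Event 2 (add 5): added. Set: {5, p}
Event 3 (remove p): removed. Set: {5}
Event 4 (remove 5): removed. Set: {}
Event 5 (add y): added. Set: {y}
Event 6 (remove h): not present, no change. Set: {y}
Event 7 (add h): added. Set: {h, y}
Event 8 (add i): added. Set: {h, i, y}

Final set: {h, i, y} (size 3)

Answer: 3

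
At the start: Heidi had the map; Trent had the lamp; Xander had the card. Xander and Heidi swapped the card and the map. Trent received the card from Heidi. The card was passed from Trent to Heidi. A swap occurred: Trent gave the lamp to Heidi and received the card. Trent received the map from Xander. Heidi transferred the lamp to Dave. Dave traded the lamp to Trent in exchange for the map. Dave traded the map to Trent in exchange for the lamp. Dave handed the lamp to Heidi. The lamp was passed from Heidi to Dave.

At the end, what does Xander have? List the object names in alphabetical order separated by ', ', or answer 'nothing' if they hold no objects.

Tracking all object holders:
Start: map:Heidi, lamp:Trent, card:Xander
Event 1 (swap card<->map: now card:Heidi, map:Xander). State: map:Xander, lamp:Trent, card:Heidi
Event 2 (give card: Heidi -> Trent). State: map:Xander, lamp:Trent, card:Trent
Event 3 (give card: Trent -> Heidi). State: map:Xander, lamp:Trent, card:Heidi
Event 4 (swap lamp<->card: now lamp:Heidi, card:Trent). State: map:Xander, lamp:Heidi, card:Trent
Event 5 (give map: Xander -> Trent). State: map:Trent, lamp:Heidi, card:Trent
Event 6 (give lamp: Heidi -> Dave). State: map:Trent, lamp:Dave, card:Trent
Event 7 (swap lamp<->map: now lamp:Trent, map:Dave). State: map:Dave, lamp:Trent, card:Trent
Event 8 (swap map<->lamp: now map:Trent, lamp:Dave). State: map:Trent, lamp:Dave, card:Trent
Event 9 (give lamp: Dave -> Heidi). State: map:Trent, lamp:Heidi, card:Trent
Event 10 (give lamp: Heidi -> Dave). State: map:Trent, lamp:Dave, card:Trent

Final state: map:Trent, lamp:Dave, card:Trent
Xander holds: (nothing).

Answer: nothing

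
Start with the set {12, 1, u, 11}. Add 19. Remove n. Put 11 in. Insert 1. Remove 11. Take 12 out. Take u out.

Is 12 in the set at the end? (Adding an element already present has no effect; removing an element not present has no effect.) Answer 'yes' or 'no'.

Tracking the set through each operation:
Start: {1, 11, 12, u}
Event 1 (add 19): added. Set: {1, 11, 12, 19, u}
Event 2 (remove n): not present, no change. Set: {1, 11, 12, 19, u}
Event 3 (add 11): already present, no change. Set: {1, 11, 12, 19, u}
Event 4 (add 1): already present, no change. Set: {1, 11, 12, 19, u}
Event 5 (remove 11): removed. Set: {1, 12, 19, u}
Event 6 (remove 12): removed. Set: {1, 19, u}
Event 7 (remove u): removed. Set: {1, 19}

Final set: {1, 19} (size 2)
12 is NOT in the final set.

Answer: no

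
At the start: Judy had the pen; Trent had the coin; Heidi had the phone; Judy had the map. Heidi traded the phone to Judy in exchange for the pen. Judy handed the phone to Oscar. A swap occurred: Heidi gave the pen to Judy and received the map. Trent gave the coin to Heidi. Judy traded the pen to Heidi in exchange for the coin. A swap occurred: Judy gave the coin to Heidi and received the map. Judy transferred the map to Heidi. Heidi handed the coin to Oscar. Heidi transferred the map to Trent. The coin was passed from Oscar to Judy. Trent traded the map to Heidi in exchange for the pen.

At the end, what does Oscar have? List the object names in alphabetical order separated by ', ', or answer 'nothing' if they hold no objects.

Tracking all object holders:
Start: pen:Judy, coin:Trent, phone:Heidi, map:Judy
Event 1 (swap phone<->pen: now phone:Judy, pen:Heidi). State: pen:Heidi, coin:Trent, phone:Judy, map:Judy
Event 2 (give phone: Judy -> Oscar). State: pen:Heidi, coin:Trent, phone:Oscar, map:Judy
Event 3 (swap pen<->map: now pen:Judy, map:Heidi). State: pen:Judy, coin:Trent, phone:Oscar, map:Heidi
Event 4 (give coin: Trent -> Heidi). State: pen:Judy, coin:Heidi, phone:Oscar, map:Heidi
Event 5 (swap pen<->coin: now pen:Heidi, coin:Judy). State: pen:Heidi, coin:Judy, phone:Oscar, map:Heidi
Event 6 (swap coin<->map: now coin:Heidi, map:Judy). State: pen:Heidi, coin:Heidi, phone:Oscar, map:Judy
Event 7 (give map: Judy -> Heidi). State: pen:Heidi, coin:Heidi, phone:Oscar, map:Heidi
Event 8 (give coin: Heidi -> Oscar). State: pen:Heidi, coin:Oscar, phone:Oscar, map:Heidi
Event 9 (give map: Heidi -> Trent). State: pen:Heidi, coin:Oscar, phone:Oscar, map:Trent
Event 10 (give coin: Oscar -> Judy). State: pen:Heidi, coin:Judy, phone:Oscar, map:Trent
Event 11 (swap map<->pen: now map:Heidi, pen:Trent). State: pen:Trent, coin:Judy, phone:Oscar, map:Heidi

Final state: pen:Trent, coin:Judy, phone:Oscar, map:Heidi
Oscar holds: phone.

Answer: phone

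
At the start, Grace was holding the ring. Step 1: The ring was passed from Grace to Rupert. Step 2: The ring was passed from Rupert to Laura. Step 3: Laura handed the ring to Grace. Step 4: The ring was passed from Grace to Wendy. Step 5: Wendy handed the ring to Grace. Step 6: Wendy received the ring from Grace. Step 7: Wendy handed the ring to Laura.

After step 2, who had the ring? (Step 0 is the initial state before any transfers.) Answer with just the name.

Tracking the ring holder through step 2:
After step 0 (start): Grace
After step 1: Rupert
After step 2: Laura

At step 2, the holder is Laura.

Answer: Laura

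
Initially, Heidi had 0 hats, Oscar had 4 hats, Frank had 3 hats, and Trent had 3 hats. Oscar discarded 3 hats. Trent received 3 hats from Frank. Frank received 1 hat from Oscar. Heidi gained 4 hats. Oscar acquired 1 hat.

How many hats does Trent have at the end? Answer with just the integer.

Answer: 6

Derivation:
Tracking counts step by step:
Start: Heidi=0, Oscar=4, Frank=3, Trent=3
Event 1 (Oscar -3): Oscar: 4 -> 1. State: Heidi=0, Oscar=1, Frank=3, Trent=3
Event 2 (Frank -> Trent, 3): Frank: 3 -> 0, Trent: 3 -> 6. State: Heidi=0, Oscar=1, Frank=0, Trent=6
Event 3 (Oscar -> Frank, 1): Oscar: 1 -> 0, Frank: 0 -> 1. State: Heidi=0, Oscar=0, Frank=1, Trent=6
Event 4 (Heidi +4): Heidi: 0 -> 4. State: Heidi=4, Oscar=0, Frank=1, Trent=6
Event 5 (Oscar +1): Oscar: 0 -> 1. State: Heidi=4, Oscar=1, Frank=1, Trent=6

Trent's final count: 6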